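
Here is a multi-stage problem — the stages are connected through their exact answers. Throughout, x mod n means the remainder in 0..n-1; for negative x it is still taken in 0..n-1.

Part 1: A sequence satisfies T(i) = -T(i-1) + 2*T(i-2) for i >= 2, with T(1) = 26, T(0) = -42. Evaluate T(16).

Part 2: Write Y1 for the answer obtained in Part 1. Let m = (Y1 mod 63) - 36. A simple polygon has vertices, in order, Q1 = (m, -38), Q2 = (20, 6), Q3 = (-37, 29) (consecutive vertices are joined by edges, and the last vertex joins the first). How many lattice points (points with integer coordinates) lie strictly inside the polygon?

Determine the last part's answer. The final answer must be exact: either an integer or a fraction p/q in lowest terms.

1460

Part 1: T(2) = -1*(26) + 2*(-42) = -110; iterating: T(2)=-110, T(3)=162, T(4)=-382, T(5)=706, T(6)=-1470, T(7)=2882, T(8)=-5822, T(9)=11586, T(10)=-23230, T(11)=46402, T(12)=-92862, T(13)=185666, T(14)=-371390, T(15)=742722, T(16)=-1485502; answer -1485502
Part 2: Y1 = -1485502; m = 2; cross terms: (2*6 - 20*-38)=772, (20*29 - -37*6)=802, (-37*-38 - 2*29)=1348; twice the area = |2922| = 2922; area = 1461; boundary points = 2 + 1 + 1 = 4; strictly interior points = area - boundary/2 + 1 = 1460; answer 1460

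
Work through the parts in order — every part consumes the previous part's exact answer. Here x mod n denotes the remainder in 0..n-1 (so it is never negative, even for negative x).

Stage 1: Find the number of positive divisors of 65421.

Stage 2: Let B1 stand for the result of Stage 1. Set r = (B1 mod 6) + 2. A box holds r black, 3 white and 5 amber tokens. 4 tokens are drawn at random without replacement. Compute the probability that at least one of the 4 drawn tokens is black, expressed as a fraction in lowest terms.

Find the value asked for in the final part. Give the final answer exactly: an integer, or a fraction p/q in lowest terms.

Stage 1: 65421 = 3^3 * 2423; number of divisors = (3+1) * (1+1) = 8; answer 8
Stage 2: B1 = 8; r = 4; total draws C(12,4) = 495; complement C(8,4) = 70; favorable 495 - 70 = 425; P = 85/99; answer 85/99

85/99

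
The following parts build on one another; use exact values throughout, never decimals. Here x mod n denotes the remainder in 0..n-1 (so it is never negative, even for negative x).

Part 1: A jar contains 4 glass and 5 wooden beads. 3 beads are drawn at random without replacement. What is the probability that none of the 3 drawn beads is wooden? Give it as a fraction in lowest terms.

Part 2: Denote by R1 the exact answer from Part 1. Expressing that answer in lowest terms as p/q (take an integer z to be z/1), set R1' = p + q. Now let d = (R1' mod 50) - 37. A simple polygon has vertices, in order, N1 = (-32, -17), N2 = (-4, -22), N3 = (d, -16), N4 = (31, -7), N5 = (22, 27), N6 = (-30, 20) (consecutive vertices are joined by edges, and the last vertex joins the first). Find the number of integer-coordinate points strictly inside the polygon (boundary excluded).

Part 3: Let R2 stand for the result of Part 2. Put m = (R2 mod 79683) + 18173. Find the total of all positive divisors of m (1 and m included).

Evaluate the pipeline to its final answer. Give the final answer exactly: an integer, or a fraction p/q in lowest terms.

55080

Part 1: total draws C(9,3) = 84; favorable C(4,3) = 4; P = 1/21; answer 1/21
Part 2: R1 = 1/21; threaded value p + q = 22; d = -15; cross terms: (-32*-22 - -4*-17)=636, (-4*-16 - -15*-22)=-266, (-15*-7 - 31*-16)=601, (31*27 - 22*-7)=991, (22*20 - -30*27)=1250, (-30*-17 - -32*20)=1150; twice the area = |4362| = 4362; area = 2181; boundary points = 1 + 1 + 1 + 1 + 1 + 1 = 6; strictly interior points = area - boundary/2 + 1 = 2179; answer 2179
Part 3: R2 = 2179; m = 20352; 20352 = 2^7 * 3 * 53; sigma = (1 + 2 + 4 + 8 + 16 + 32 + 64 + 128) * (1 + 3) * (1 + 53) = 255 * 4 * 54 = 55080; answer 55080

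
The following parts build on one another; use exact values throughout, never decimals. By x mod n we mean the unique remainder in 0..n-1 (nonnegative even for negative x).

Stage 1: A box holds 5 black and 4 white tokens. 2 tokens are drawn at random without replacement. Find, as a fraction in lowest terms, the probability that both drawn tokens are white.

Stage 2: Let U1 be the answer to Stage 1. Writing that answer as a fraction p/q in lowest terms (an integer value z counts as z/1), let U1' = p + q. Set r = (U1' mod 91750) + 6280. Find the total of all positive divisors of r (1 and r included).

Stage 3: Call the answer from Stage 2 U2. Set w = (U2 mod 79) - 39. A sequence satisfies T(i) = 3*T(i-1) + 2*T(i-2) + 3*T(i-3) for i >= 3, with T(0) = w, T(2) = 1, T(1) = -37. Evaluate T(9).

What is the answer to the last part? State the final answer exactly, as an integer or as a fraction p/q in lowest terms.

-167209

Stage 1: total draws C(9,2) = 36; favorable C(4,2) = 6; P = 1/6; answer 1/6
Stage 2: U1 = 1/6; threaded value p + q = 7; r = 6287; 6287 is prime, so its only divisors are 1 and 6287; sigma = 1 + 6287 = 6288; answer 6288
Stage 3: U2 = 6288; w = 8; T(3) = 3*(1) + 2*(-37) + 3*(8) = -47; iterating: T(3)=-47, T(4)=-250, T(5)=-841, T(6)=-3164, T(7)=-11924, T(8)=-44623, T(9)=-167209; answer -167209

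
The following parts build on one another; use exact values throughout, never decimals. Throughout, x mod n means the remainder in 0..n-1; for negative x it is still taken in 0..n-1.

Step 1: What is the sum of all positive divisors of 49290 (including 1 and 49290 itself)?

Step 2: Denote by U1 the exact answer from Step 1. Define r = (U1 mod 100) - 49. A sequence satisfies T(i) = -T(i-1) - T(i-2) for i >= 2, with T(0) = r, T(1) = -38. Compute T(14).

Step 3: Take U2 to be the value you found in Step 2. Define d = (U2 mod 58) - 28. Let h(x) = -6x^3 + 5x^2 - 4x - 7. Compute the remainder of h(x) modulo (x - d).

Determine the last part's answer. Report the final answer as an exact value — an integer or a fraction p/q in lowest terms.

21428

Step 1: 49290 = 2 * 3 * 5 * 31 * 53; sigma = (1 + 2) * (1 + 3) * (1 + 5) * (1 + 31) * (1 + 53) = 3 * 4 * 6 * 32 * 54 = 124416; answer 124416
Step 2: U1 = 124416; r = -33; T(2) = -1*(-38) - 1*(-33) = 71; iterating: T(2)=71, T(3)=-33, T(4)=-38, T(5)=71, T(6)=-33, T(7)=-38, T(8)=71, T(9)=-33, T(10)=-38, T(11)=71, T(12)=-33, T(13)=-38, T(14)=71; answer 71
Step 3: U2 = 71; d = -15; remainder = value at the root: -6*(-15)^3 + 5*(-15)^2 - 4*(-15)^1 - 7 = (20250) + (1125) + (60) + (-7) = 21428; answer 21428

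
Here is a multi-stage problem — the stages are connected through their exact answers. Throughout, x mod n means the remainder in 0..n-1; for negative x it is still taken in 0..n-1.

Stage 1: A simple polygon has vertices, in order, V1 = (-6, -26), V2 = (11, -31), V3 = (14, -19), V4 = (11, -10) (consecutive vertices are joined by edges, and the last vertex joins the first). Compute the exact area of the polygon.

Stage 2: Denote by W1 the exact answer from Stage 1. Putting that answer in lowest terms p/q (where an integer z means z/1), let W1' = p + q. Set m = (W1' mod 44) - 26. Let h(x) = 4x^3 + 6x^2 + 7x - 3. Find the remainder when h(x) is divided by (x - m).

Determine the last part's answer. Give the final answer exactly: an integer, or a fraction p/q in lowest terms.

Stage 1: cross terms: (-6*-31 - 11*-26)=472, (11*-19 - 14*-31)=225, (14*-10 - 11*-19)=69, (11*-26 - -6*-10)=-346; twice the area = |420| = 420; area = 210; answer 210
Stage 2: W1 = 210; threaded value p + q = 211; m = 9; remainder = value at the root: 4*(9)^3 + 6*(9)^2 + 7*(9)^1 - 3 = (2916) + (486) + (63) + (-3) = 3462; answer 3462

3462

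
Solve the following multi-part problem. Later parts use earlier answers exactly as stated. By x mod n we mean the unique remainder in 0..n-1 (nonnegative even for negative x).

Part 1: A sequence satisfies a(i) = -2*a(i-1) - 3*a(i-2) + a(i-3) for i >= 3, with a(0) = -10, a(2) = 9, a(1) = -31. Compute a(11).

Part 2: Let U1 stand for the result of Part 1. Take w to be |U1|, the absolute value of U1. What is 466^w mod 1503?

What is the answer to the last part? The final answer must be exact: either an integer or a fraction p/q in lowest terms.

Part 1: a(3) = -2*(9) - 3*(-31) + 1*(-10) = 65; iterating: a(3)=65, a(4)=-188, a(5)=190, a(6)=249, a(7)=-1256, a(8)=1955, a(9)=107, a(10)=-7335, a(11)=16304; answer 16304
Part 2: U1 = 16304; w = 16304; squarings mod 1503: 466^1=466, 466^2=724, 466^4=1132, 466^8=868, 466^16=421, 466^32=1390, 466^64=745, 466^128=418, 466^256=376, 466^512=94, 466^1024=1321, 466^2048=58, 466^4096=358, 466^8192=409; 466^16304 = 466^16 * 466^32 * 466^128 * 466^256 * 466^512 * 466^1024 * 466^2048 * 466^4096 * 466^8192 = 841 (mod 1503); answer 841

841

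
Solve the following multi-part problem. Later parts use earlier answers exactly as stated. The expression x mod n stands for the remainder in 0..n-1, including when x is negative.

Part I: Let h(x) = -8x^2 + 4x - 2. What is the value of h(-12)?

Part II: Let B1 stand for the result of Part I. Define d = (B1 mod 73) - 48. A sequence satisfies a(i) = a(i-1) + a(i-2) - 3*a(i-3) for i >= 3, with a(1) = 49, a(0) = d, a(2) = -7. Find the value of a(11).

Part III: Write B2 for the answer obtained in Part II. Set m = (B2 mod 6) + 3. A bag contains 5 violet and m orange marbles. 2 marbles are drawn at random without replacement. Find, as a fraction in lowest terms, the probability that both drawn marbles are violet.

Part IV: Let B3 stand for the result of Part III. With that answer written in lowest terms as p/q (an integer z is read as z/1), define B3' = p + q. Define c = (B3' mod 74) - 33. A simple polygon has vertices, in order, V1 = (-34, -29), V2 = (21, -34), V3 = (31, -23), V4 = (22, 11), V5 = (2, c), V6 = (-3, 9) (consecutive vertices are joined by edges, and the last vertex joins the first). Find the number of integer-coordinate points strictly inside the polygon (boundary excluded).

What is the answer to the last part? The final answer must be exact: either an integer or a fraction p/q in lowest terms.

Part I: -8*(-12)^2 + 4*(-12)^1 - 2 = (-1152) + (-48) + (-2) = -1202; answer -1202
Part II: B1 = -1202; d = -9; a(3) = 1*(-7) + 1*(49) - 3*(-9) = 69; iterating: a(3)=69, a(4)=-85, a(5)=5, a(6)=-287, a(7)=-27, a(8)=-329, a(9)=505, a(10)=257, a(11)=1749; answer 1749
Part III: B2 = 1749; m = 6; total draws C(11,2) = 55; favorable C(5,2) = 10; P = 2/11; answer 2/11
Part IV: B3 = 2/11; threaded value p + q = 13; c = -20; cross terms: (-34*-34 - 21*-29)=1765, (21*-23 - 31*-34)=571, (31*11 - 22*-23)=847, (22*-20 - 2*11)=-462, (2*9 - -3*-20)=-42, (-3*-29 - -34*9)=393; twice the area = |3072| = 3072; area = 1536; boundary points = 5 + 1 + 1 + 1 + 1 + 1 = 10; strictly interior points = area - boundary/2 + 1 = 1532; answer 1532

1532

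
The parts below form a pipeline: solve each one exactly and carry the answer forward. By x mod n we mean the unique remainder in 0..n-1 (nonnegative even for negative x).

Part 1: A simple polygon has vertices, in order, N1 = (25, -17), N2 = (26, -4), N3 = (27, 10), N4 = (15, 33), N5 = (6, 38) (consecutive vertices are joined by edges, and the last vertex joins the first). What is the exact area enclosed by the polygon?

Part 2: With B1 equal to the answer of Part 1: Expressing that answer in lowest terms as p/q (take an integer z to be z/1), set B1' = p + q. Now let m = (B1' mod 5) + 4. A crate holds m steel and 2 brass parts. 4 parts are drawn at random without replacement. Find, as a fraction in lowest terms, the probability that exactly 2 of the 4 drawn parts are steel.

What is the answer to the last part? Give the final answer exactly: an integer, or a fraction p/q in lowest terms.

Part 1: cross terms: (25*-4 - 26*-17)=342, (26*10 - 27*-4)=368, (27*33 - 15*10)=741, (15*38 - 6*33)=372, (6*-17 - 25*38)=-1052; twice the area = |771| = 771; area = 771/2; answer 771/2
Part 2: B1 = 771/2; threaded value p + q = 773; m = 7; total draws C(9,4) = 126; favorable C(7,2)*C(2,2) = 21; P = 1/6; answer 1/6

1/6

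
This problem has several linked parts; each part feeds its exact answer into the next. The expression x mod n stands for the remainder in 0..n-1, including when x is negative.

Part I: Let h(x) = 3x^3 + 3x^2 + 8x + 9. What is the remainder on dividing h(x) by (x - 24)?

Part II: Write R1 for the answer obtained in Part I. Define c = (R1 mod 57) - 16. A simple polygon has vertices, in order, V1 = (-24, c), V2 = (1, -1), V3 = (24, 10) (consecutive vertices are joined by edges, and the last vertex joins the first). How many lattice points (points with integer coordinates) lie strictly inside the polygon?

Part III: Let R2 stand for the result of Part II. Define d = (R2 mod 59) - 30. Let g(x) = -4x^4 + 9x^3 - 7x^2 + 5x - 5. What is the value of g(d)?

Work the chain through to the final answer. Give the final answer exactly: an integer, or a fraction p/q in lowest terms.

-1990955

Part I: remainder = value at the root: 3*(24)^3 + 3*(24)^2 + 8*(24)^1 + 9 = (41472) + (1728) + (192) + (9) = 43401; answer 43401
Part II: R1 = 43401; c = 8; cross terms: (-24*-1 - 1*8)=16, (1*10 - 24*-1)=34, (24*8 - -24*10)=432; twice the area = |482| = 482; area = 241; boundary points = 1 + 1 + 2 = 4; strictly interior points = area - boundary/2 + 1 = 240; answer 240
Part III: R2 = 240; d = -26; -4*(-26)^4 + 9*(-26)^3 - 7*(-26)^2 + 5*(-26)^1 - 5 = (-1827904) + (-158184) + (-4732) + (-130) + (-5) = -1990955; answer -1990955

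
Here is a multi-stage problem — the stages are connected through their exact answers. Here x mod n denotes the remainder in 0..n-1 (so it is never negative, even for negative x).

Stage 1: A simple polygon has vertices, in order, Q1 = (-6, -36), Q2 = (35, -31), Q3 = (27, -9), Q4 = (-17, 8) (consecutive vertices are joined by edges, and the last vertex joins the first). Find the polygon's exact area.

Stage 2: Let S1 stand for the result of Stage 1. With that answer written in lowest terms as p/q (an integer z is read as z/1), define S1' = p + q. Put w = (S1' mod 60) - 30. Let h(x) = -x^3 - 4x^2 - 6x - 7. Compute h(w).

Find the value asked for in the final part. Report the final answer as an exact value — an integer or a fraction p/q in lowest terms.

Stage 1: cross terms: (-6*-31 - 35*-36)=1446, (35*-9 - 27*-31)=522, (27*8 - -17*-9)=63, (-17*-36 - -6*8)=660; twice the area = |2691| = 2691; area = 2691/2; answer 2691/2
Stage 2: S1 = 2691/2; threaded value p + q = 2693; w = 23; -1*(23)^3 - 4*(23)^2 - 6*(23)^1 - 7 = (-12167) + (-2116) + (-138) + (-7) = -14428; answer -14428

-14428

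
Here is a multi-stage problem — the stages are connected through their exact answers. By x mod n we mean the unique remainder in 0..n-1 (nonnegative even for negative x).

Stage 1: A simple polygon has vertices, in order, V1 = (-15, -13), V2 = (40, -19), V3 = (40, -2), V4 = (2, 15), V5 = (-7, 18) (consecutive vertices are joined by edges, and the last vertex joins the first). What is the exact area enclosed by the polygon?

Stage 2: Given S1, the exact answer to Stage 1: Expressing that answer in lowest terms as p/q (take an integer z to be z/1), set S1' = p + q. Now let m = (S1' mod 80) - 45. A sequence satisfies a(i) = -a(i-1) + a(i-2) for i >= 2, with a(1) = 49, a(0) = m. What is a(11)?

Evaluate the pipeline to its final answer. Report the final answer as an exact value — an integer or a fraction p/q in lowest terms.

Stage 1: cross terms: (-15*-19 - 40*-13)=805, (40*-2 - 40*-19)=680, (40*15 - 2*-2)=604, (2*18 - -7*15)=141, (-7*-13 - -15*18)=361; twice the area = |2591| = 2591; area = 2591/2; answer 2591/2
Stage 2: S1 = 2591/2; threaded value p + q = 2593; m = -12; a(2) = -1*(49) + 1*(-12) = -61; iterating: a(2)=-61, a(3)=110, a(4)=-171, a(5)=281, a(6)=-452, a(7)=733, a(8)=-1185, a(9)=1918, a(10)=-3103, a(11)=5021; answer 5021

5021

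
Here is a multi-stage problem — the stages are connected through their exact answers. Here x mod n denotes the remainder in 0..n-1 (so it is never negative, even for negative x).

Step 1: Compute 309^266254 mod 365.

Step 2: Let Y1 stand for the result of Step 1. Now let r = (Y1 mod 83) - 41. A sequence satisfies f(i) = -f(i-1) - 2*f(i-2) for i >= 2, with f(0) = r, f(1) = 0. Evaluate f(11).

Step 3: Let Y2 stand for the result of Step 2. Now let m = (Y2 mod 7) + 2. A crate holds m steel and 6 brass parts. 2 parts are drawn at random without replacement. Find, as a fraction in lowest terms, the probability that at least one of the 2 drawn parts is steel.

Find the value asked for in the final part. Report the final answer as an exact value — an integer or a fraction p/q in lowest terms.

Step 1: squarings mod 365: 309^1=309, 309^2=216, 309^4=301, 309^8=81, 309^16=356, 309^32=81, 309^64=356, 309^128=81, 309^256=356, 309^512=81, 309^1024=356, 309^2048=81, 309^4096=356, 309^8192=81, 309^16384=356, 309^32768=81, 309^65536=356, 309^131072=81, 309^262144=356; 309^266254 = 309^2 * 309^4 * 309^8 * 309^4096 * 309^262144 = 316 (mod 365); answer 316
Step 2: Y1 = 316; r = 26; f(2) = -1*(0) - 2*(26) = -52; iterating: f(2)=-52, f(3)=52, f(4)=52, f(5)=-156, f(6)=52, f(7)=260, f(8)=-364, f(9)=-156, f(10)=884, f(11)=-572; answer -572
Step 3: Y2 = -572; m = 4; total draws C(10,2) = 45; complement C(6,2) = 15; favorable 45 - 15 = 30; P = 2/3; answer 2/3

2/3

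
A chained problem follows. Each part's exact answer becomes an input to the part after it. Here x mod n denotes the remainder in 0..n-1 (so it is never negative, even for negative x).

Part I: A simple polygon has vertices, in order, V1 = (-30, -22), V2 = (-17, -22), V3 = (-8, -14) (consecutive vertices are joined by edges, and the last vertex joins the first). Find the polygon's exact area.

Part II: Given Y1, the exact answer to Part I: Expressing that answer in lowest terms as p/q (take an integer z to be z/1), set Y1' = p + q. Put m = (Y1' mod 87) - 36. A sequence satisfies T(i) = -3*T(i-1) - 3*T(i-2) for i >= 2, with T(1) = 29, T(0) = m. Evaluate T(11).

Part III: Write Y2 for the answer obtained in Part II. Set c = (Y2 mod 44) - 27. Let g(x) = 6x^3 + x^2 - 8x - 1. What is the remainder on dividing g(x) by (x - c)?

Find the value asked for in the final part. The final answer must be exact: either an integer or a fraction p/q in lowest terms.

-40642

Part I: cross terms: (-30*-22 - -17*-22)=286, (-17*-14 - -8*-22)=62, (-8*-22 - -30*-14)=-244; twice the area = |104| = 104; area = 52; answer 52
Part II: Y1 = 52; threaded value p + q = 53; m = 17; T(2) = -3*(29) - 3*(17) = -138; iterating: T(2)=-138, T(3)=327, T(4)=-567, T(5)=720, T(6)=-459, T(7)=-783, T(8)=3726, T(9)=-8829, T(10)=15309, T(11)=-19440; answer -19440
Part III: Y2 = -19440; c = -19; remainder = value at the root: 6*(-19)^3 + 1*(-19)^2 - 8*(-19)^1 - 1 = (-41154) + (361) + (152) + (-1) = -40642; answer -40642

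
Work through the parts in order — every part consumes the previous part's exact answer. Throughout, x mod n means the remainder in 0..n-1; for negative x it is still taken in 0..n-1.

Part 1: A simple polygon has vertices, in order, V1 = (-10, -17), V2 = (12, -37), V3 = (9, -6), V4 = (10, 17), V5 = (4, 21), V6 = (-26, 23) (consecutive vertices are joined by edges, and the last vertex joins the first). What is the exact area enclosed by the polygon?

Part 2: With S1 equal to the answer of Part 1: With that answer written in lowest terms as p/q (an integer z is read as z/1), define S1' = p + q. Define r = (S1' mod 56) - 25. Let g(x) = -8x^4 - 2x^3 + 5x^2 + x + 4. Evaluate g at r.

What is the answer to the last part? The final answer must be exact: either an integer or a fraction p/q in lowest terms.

Part 1: cross terms: (-10*-37 - 12*-17)=574, (12*-6 - 9*-37)=261, (9*17 - 10*-6)=213, (10*21 - 4*17)=142, (4*23 - -26*21)=638, (-26*-17 - -10*23)=672; twice the area = |2500| = 2500; area = 1250; answer 1250
Part 2: S1 = 1250; threaded value p + q = 1251; r = -6; -8*(-6)^4 - 2*(-6)^3 + 5*(-6)^2 + 1*(-6)^1 + 4 = (-10368) + (432) + (180) + (-6) + (4) = -9758; answer -9758

-9758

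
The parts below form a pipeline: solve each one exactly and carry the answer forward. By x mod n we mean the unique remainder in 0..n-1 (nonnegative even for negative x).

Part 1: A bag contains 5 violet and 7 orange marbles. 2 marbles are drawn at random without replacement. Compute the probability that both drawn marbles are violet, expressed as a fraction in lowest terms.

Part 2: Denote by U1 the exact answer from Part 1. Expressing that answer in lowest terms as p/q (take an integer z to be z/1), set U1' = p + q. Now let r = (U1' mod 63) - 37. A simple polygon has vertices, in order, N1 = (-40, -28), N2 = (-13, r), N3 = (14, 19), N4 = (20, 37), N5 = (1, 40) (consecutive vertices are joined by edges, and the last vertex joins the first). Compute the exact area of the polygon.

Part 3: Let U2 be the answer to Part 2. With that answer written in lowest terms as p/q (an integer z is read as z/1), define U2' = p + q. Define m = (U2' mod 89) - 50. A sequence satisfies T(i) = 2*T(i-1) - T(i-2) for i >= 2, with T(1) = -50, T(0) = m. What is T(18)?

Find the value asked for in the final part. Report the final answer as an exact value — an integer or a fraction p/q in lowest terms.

-305

Part 1: total draws C(12,2) = 66; favorable C(5,2) = 10; P = 5/33; answer 5/33
Part 2: U1 = 5/33; threaded value p + q = 38; r = 1; cross terms: (-40*1 - -13*-28)=-404, (-13*19 - 14*1)=-261, (14*37 - 20*19)=138, (20*40 - 1*37)=763, (1*-28 - -40*40)=1572; twice the area = |1808| = 1808; area = 904; answer 904
Part 3: U2 = 904; threaded value p + q = 905; m = -35; T(2) = 2*(-50) - 1*(-35) = -65; iterating: T(2)=-65, T(3)=-80, T(4)=-95, T(5)=-110, T(6)=-125, T(7)=-140, T(8)=-155, T(9)=-170, T(10)=-185, T(11)=-200, T(12)=-215, T(13)=-230, T(14)=-245, T(15)=-260, T(16)=-275, T(17)=-290, T(18)=-305; answer -305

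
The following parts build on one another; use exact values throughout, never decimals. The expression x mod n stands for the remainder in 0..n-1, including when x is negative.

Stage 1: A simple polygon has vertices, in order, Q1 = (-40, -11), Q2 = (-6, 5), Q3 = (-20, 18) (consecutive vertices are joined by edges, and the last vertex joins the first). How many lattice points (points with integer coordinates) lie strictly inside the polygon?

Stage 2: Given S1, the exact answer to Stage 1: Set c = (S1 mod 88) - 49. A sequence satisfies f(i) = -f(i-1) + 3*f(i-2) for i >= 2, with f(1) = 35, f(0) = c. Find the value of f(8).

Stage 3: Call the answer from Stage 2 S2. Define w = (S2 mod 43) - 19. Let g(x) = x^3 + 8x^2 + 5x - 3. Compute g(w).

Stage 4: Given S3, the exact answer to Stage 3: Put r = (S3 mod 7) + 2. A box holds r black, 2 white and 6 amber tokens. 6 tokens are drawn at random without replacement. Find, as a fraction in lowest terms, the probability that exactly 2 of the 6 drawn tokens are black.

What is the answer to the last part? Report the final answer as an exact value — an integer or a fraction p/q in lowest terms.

Stage 1: cross terms: (-40*5 - -6*-11)=-266, (-6*18 - -20*5)=-8, (-20*-11 - -40*18)=940; twice the area = |666| = 666; area = 333; boundary points = 2 + 1 + 1 = 4; strictly interior points = area - boundary/2 + 1 = 332; answer 332
Stage 2: S1 = 332; c = 19; f(2) = -1*(35) + 3*(19) = 22; iterating: f(2)=22, f(3)=83, f(4)=-17, f(5)=266, f(6)=-317, f(7)=1115, f(8)=-2066; answer -2066
Stage 3: S2 = -2066; w = 22; 1*(22)^3 + 8*(22)^2 + 5*(22)^1 - 3 = (10648) + (3872) + (110) + (-3) = 14627; answer 14627
Stage 4: S3 = 14627; r = 6; total draws C(14,6) = 3003; favorable C(6,2)*C(8,4) = 1050; P = 50/143; answer 50/143

50/143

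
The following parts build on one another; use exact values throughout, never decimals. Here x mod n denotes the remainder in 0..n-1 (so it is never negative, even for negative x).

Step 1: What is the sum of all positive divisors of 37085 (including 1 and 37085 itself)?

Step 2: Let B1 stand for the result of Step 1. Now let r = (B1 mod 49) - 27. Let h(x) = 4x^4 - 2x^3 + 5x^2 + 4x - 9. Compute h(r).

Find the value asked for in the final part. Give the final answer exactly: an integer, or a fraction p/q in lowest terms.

61778

Step 1: 37085 = 5 * 7417; sigma = (1 + 5) * (1 + 7417) = 6 * 7418 = 44508; answer 44508
Step 2: B1 = 44508; r = -11; 4*(-11)^4 - 2*(-11)^3 + 5*(-11)^2 + 4*(-11)^1 - 9 = (58564) + (2662) + (605) + (-44) + (-9) = 61778; answer 61778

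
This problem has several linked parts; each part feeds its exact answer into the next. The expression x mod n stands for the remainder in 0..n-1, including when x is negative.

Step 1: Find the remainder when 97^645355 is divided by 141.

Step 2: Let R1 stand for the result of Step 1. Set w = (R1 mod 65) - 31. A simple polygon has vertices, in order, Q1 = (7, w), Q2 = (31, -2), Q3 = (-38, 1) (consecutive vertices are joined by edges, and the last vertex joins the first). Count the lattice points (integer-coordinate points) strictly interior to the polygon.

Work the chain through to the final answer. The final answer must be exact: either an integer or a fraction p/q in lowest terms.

Step 1: squarings mod 141: 97^1=97, 97^2=103, 97^4=34, 97^8=28, 97^16=79, 97^32=37, 97^64=100, 97^128=130, 97^256=121, 97^512=118, 97^1024=106, 97^2048=97, 97^4096=103, 97^8192=34, 97^16384=28, 97^32768=79, 97^65536=37, 97^131072=100, 97^262144=130, 97^524288=121; 97^645355 = 97^1 * 97^2 * 97^8 * 97^32 * 97^64 * 97^128 * 97^2048 * 97^4096 * 97^16384 * 97^32768 * 97^65536 * 97^524288 = 115 (mod 141); answer 115
Step 2: R1 = 115; w = 19; cross terms: (7*-2 - 31*19)=-603, (31*1 - -38*-2)=-45, (-38*19 - 7*1)=-729; twice the area = |-1377| = 1377; area = 1377/2; boundary points = 3 + 3 + 9 = 15; strictly interior points = area - boundary/2 + 1 = 682; answer 682

682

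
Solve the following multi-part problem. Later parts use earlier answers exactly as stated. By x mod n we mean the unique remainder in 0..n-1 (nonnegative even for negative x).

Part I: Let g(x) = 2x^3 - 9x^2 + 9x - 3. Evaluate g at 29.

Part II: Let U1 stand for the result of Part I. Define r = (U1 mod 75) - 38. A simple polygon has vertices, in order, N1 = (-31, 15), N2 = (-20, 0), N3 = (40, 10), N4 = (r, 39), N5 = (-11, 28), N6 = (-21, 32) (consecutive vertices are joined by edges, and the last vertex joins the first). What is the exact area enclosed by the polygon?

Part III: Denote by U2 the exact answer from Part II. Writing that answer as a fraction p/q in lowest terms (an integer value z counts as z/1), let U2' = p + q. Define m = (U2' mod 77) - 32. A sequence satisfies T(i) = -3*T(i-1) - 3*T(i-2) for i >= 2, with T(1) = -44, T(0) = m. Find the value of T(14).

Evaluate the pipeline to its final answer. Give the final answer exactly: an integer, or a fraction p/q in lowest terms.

Part I: 2*(29)^3 - 9*(29)^2 + 9*(29)^1 - 3 = (48778) + (-7569) + (261) + (-3) = 41467; answer 41467
Part II: U1 = 41467; r = 29; cross terms: (-31*0 - -20*15)=300, (-20*10 - 40*0)=-200, (40*39 - 29*10)=1270, (29*28 - -11*39)=1241, (-11*32 - -21*28)=236, (-21*15 - -31*32)=677; twice the area = |3524| = 3524; area = 1762; answer 1762
Part III: U2 = 1762; threaded value p + q = 1763; m = 37; T(2) = -3*(-44) - 3*(37) = 21; iterating: T(2)=21, T(3)=69, T(4)=-270, T(5)=603, T(6)=-999, T(7)=1188, T(8)=-567, T(9)=-1863, T(10)=7290, T(11)=-16281, T(12)=26973, T(13)=-32076, T(14)=15309; answer 15309

15309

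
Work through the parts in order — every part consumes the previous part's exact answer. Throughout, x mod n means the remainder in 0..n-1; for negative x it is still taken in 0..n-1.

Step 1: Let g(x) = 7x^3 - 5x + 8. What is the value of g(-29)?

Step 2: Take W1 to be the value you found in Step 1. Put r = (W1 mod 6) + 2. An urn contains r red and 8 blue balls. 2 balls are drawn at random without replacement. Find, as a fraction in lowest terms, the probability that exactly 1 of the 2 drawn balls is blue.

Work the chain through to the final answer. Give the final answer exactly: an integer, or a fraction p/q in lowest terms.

48/91

Step 1: 7*(-29)^3 - 5*(-29)^1 + 8 = (-170723) + (145) + (8) = -170570; answer -170570
Step 2: W1 = -170570; r = 6; total draws C(14,2) = 91; favorable C(8,1)*C(6,1) = 48; P = 48/91; answer 48/91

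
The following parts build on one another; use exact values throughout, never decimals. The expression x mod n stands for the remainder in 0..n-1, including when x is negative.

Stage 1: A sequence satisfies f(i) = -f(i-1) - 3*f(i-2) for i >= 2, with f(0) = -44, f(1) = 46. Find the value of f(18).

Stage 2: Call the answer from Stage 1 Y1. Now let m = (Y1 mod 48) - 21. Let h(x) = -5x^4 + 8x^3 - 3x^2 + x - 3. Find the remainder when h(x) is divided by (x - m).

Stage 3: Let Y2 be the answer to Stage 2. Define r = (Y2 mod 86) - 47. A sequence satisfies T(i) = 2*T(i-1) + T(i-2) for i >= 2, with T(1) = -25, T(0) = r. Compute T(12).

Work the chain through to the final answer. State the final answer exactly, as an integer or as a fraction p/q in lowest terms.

Stage 1: f(2) = -1*(46) - 3*(-44) = 86; iterating: f(2)=86, f(3)=-224, f(4)=-34, f(5)=706, f(6)=-604, f(7)=-1514, f(8)=3326, f(9)=1216, f(10)=-11194, f(11)=7546, f(12)=26036, f(13)=-48674, f(14)=-29434, f(15)=175456, f(16)=-87154, f(17)=-439214, f(18)=700676; answer 700676
Stage 2: Y1 = 700676; m = -1; remainder = value at the root: -5*(-1)^4 + 8*(-1)^3 - 3*(-1)^2 + 1*(-1)^1 - 3 = (-5) + (-8) + (-3) + (-1) + (-3) = -20; answer -20
Stage 3: Y2 = -20; r = 19; T(2) = 2*(-25) + 1*(19) = -31; iterating: T(2)=-31, T(3)=-87, T(4)=-205, T(5)=-497, T(6)=-1199, T(7)=-2895, T(8)=-6989, T(9)=-16873, T(10)=-40735, T(11)=-98343, T(12)=-237421; answer -237421

-237421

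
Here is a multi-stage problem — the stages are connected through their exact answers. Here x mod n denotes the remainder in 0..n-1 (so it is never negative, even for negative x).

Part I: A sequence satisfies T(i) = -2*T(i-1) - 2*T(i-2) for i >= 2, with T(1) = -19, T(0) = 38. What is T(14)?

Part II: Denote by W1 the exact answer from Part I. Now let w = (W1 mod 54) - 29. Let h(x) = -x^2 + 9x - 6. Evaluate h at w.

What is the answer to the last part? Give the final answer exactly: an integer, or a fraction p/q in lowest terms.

Part I: T(2) = -2*(-19) - 2*(38) = -38; iterating: T(2)=-38, T(3)=114, T(4)=-152, T(5)=76, T(6)=152, T(7)=-456, T(8)=608, T(9)=-304, T(10)=-608, T(11)=1824, T(12)=-2432, T(13)=1216, T(14)=2432; answer 2432
Part II: W1 = 2432; w = -27; -1*(-27)^2 + 9*(-27)^1 - 6 = (-729) + (-243) + (-6) = -978; answer -978

-978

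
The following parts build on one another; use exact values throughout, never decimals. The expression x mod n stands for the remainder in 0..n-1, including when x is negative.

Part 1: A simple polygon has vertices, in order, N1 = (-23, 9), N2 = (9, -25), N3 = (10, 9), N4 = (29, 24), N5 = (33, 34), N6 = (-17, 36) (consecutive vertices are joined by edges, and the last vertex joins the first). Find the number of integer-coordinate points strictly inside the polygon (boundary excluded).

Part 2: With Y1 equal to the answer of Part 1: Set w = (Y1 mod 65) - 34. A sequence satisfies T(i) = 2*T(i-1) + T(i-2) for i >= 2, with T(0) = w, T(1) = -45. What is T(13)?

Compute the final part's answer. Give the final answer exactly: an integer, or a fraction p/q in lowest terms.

Part 1: cross terms: (-23*-25 - 9*9)=494, (9*9 - 10*-25)=331, (10*24 - 29*9)=-21, (29*34 - 33*24)=194, (33*36 - -17*34)=1766, (-17*9 - -23*36)=675; twice the area = |3439| = 3439; area = 3439/2; boundary points = 2 + 1 + 1 + 2 + 2 + 3 = 11; strictly interior points = area - boundary/2 + 1 = 1715; answer 1715
Part 2: Y1 = 1715; w = -9; T(2) = 2*(-45) + 1*(-9) = -99; iterating: T(2)=-99, T(3)=-243, T(4)=-585, T(5)=-1413, T(6)=-3411, T(7)=-8235, T(8)=-19881, T(9)=-47997, T(10)=-115875, T(11)=-279747, T(12)=-675369, T(13)=-1630485; answer -1630485

-1630485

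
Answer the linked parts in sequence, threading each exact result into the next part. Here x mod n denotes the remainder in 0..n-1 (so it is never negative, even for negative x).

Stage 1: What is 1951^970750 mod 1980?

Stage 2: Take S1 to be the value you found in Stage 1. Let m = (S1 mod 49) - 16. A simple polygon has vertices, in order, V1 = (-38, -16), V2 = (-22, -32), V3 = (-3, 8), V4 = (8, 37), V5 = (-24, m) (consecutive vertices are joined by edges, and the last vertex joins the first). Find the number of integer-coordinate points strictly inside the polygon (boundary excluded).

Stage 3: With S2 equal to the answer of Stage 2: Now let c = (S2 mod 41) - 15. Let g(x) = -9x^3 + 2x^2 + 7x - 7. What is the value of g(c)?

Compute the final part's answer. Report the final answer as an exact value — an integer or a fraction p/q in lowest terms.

Stage 1: squarings mod 1980: 1951^1=1951, 1951^2=841, 1951^4=421, 1951^8=1021, 1951^16=961, 1951^32=841, 1951^64=421, 1951^128=1021, 1951^256=961, 1951^512=841, 1951^1024=421, 1951^2048=1021, 1951^4096=961, 1951^8192=841, 1951^16384=421, 1951^32768=1021, 1951^65536=961, 1951^131072=841, 1951^262144=421, 1951^524288=1021; 1951^970750 = 1951^2 * 1951^4 * 1951^8 * 1951^16 * 1951^32 * 1951^64 * 1951^128 * 1951^256 * 1951^512 * 1951^1024 * 1951^2048 * 1951^16384 * 1951^32768 * 1951^131072 * 1951^262144 * 1951^524288 = 1321 (mod 1980); answer 1321
Stage 2: S1 = 1321; m = 31; cross terms: (-38*-32 - -22*-16)=864, (-22*8 - -3*-32)=-272, (-3*37 - 8*8)=-175, (8*31 - -24*37)=1136, (-24*-16 - -38*31)=1562; twice the area = |3115| = 3115; area = 3115/2; boundary points = 16 + 1 + 1 + 2 + 1 = 21; strictly interior points = area - boundary/2 + 1 = 1548; answer 1548
Stage 3: S2 = 1548; c = 16; -9*(16)^3 + 2*(16)^2 + 7*(16)^1 - 7 = (-36864) + (512) + (112) + (-7) = -36247; answer -36247

-36247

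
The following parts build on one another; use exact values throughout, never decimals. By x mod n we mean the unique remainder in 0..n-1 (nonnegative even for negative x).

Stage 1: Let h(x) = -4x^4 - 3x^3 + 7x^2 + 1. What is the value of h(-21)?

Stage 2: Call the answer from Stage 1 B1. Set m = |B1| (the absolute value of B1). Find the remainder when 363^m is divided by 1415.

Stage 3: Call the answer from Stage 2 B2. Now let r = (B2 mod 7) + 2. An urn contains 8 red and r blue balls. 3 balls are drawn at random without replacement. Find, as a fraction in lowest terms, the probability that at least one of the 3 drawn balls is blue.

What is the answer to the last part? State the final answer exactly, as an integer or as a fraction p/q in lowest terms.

11/13

Stage 1: -4*(-21)^4 - 3*(-21)^3 + 7*(-21)^2 + 1 = (-777924) + (27783) + (3087) + (1) = -747053; answer -747053
Stage 2: B1 = -747053; m = 747053; squarings mod 1415: 363^1=363, 363^2=174, 363^4=561, 363^8=591, 363^16=1191, 363^32=651, 363^64=716, 363^128=426, 363^256=356, 363^512=801, 363^1024=606, 363^2048=751, 363^4096=831, 363^8192=41, 363^16384=266, 363^32768=6, 363^65536=36, 363^131072=1296, 363^262144=11, 363^524288=121; 363^747053 = 363^1 * 363^4 * 363^8 * 363^32 * 363^512 * 363^1024 * 363^8192 * 363^16384 * 363^65536 * 363^131072 * 363^524288 = 543 (mod 1415); answer 543
Stage 3: B2 = 543; r = 6; total draws C(14,3) = 364; complement C(8,3) = 56; favorable 364 - 56 = 308; P = 11/13; answer 11/13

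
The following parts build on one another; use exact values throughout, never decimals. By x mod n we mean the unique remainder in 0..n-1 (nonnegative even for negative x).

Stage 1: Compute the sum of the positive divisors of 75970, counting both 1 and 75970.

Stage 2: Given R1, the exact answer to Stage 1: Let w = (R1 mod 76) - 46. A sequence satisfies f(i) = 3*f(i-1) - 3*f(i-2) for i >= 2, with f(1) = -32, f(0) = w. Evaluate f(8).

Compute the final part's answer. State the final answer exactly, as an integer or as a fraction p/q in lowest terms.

Stage 1: 75970 = 2 * 5 * 71 * 107; sigma = (1 + 2) * (1 + 5) * (1 + 71) * (1 + 107) = 3 * 6 * 72 * 108 = 139968; answer 139968
Stage 2: R1 = 139968; w = 6; f(2) = 3*(-32) - 3*(6) = -114; iterating: f(2)=-114, f(3)=-246, f(4)=-396, f(5)=-450, f(6)=-162, f(7)=864, f(8)=3078; answer 3078

3078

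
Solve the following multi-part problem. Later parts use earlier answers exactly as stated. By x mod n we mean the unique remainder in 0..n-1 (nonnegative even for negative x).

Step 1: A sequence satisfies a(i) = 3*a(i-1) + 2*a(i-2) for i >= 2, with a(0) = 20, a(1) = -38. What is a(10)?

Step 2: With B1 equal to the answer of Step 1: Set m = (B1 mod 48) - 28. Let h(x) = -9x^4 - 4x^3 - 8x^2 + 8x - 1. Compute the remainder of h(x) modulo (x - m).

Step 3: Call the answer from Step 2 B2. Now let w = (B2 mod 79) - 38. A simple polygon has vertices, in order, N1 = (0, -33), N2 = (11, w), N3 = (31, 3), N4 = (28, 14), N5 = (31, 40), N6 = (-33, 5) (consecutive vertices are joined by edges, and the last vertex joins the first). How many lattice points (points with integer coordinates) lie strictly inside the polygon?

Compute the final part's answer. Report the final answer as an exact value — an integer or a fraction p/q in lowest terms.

Step 1: a(2) = 3*(-38) + 2*(20) = -74; iterating: a(2)=-74, a(3)=-298, a(4)=-1042, a(5)=-3722, a(6)=-13250, a(7)=-47194, a(8)=-168082, a(9)=-598634, a(10)=-2132066; answer -2132066
Step 2: B1 = -2132066; m = 18; remainder = value at the root: -9*(18)^4 - 4*(18)^3 - 8*(18)^2 + 8*(18)^1 - 1 = (-944784) + (-23328) + (-2592) + (144) + (-1) = -970561; answer -970561
Step 3: B2 = -970561; w = -5; cross terms: (0*-5 - 11*-33)=363, (11*3 - 31*-5)=188, (31*14 - 28*3)=350, (28*40 - 31*14)=686, (31*5 - -33*40)=1475, (-33*-33 - 0*5)=1089; twice the area = |4151| = 4151; area = 4151/2; boundary points = 1 + 4 + 1 + 1 + 1 + 1 = 9; strictly interior points = area - boundary/2 + 1 = 2072; answer 2072

2072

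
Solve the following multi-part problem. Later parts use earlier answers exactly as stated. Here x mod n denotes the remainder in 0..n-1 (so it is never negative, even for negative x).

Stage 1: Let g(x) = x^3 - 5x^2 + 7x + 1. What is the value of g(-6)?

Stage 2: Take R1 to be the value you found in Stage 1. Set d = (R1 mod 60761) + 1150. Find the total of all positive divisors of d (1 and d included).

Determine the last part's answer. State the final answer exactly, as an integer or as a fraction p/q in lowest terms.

105408

Stage 1: 1*(-6)^3 - 5*(-6)^2 + 7*(-6)^1 + 1 = (-216) + (-180) + (-42) + (1) = -437; answer -437
Stage 2: R1 = -437; d = 61474; 61474 = 2 * 7 * 4391; sigma = (1 + 2) * (1 + 7) * (1 + 4391) = 3 * 8 * 4392 = 105408; answer 105408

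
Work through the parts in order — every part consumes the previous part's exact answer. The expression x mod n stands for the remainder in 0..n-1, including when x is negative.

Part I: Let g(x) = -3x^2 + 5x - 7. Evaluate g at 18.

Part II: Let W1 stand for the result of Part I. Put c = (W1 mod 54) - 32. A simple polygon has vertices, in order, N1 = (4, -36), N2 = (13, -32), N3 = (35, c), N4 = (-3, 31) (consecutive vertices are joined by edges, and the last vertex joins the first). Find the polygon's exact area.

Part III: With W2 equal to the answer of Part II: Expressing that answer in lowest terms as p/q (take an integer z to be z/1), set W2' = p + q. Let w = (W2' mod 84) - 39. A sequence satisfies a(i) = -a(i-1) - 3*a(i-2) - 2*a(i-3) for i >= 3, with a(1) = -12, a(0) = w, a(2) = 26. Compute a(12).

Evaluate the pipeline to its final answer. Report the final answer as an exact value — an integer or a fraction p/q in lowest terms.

-2242

Part I: -3*(18)^2 + 5*(18)^1 - 7 = (-972) + (90) + (-7) = -889; answer -889
Part II: W1 = -889; c = -3; cross terms: (4*-32 - 13*-36)=340, (13*-3 - 35*-32)=1081, (35*31 - -3*-3)=1076, (-3*-36 - 4*31)=-16; twice the area = |2481| = 2481; area = 2481/2; answer 2481/2
Part III: W2 = 2481/2; threaded value p + q = 2483; w = 8; a(3) = -1*(26) - 3*(-12) - 2*(8) = -6; iterating: a(3)=-6, a(4)=-48, a(5)=14, a(6)=142, a(7)=-88, a(8)=-366, a(9)=346, a(10)=928, a(11)=-1234, a(12)=-2242; answer -2242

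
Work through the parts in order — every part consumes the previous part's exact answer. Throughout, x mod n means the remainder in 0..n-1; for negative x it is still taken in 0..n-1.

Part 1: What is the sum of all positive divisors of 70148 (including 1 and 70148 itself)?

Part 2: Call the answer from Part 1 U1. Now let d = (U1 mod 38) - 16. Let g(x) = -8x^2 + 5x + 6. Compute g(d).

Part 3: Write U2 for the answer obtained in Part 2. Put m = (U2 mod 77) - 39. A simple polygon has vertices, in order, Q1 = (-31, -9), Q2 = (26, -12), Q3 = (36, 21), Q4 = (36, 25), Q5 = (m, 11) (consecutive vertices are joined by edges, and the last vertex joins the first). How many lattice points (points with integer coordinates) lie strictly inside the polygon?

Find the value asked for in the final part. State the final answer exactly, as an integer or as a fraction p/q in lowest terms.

Part 1: 70148 = 2^2 * 13 * 19 * 71; sigma = (1 + 2 + 4) * (1 + 13) * (1 + 19) * (1 + 71) = 7 * 14 * 20 * 72 = 141120; answer 141120
Part 2: U1 = 141120; d = 10; -8*(10)^2 + 5*(10)^1 + 6 = (-800) + (50) + (6) = -744; answer -744
Part 3: U2 = -744; m = -13; cross terms: (-31*-12 - 26*-9)=606, (26*21 - 36*-12)=978, (36*25 - 36*21)=144, (36*11 - -13*25)=721, (-13*-9 - -31*11)=458; twice the area = |2907| = 2907; area = 2907/2; boundary points = 3 + 1 + 4 + 7 + 2 = 17; strictly interior points = area - boundary/2 + 1 = 1446; answer 1446

1446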